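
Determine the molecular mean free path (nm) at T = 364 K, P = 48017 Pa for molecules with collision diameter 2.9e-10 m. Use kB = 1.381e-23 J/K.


Mean free path: lambda = kB*T / (sqrt(2) * pi * d^2 * P)
lambda = 1.381e-23 * 364 / (sqrt(2) * pi * (2.9e-10)^2 * 48017)
lambda = 2.80181e-07 m
lambda = 280.18 nm

280.18


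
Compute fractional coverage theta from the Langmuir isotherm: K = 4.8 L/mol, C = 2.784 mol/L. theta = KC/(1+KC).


Langmuir isotherm: theta = K*C / (1 + K*C)
K*C = 4.8 * 2.784 = 13.3632
theta = 13.3632 / (1 + 13.3632) = 13.3632 / 14.3632
theta = 0.9304

0.9304


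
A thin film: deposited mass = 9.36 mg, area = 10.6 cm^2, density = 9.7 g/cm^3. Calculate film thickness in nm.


Convert: m = 9.36 mg = 9.3600e-06 kg, A = 10.6 cm^2 = 1.0600e-03 m^2, rho = 9.7 g/cm^3 = 9700 kg/m^3
t = m / (A * rho)
t = 9.3600e-06 / (1.0600e-03 * 9700)
t = 9.1033e-07 m = 910.3 nm

910.3


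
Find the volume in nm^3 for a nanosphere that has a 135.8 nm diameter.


Radius r = 135.8/2 = 67.9 nm
Volume V = (4/3) * pi * r^3
V = (4/3) * pi * (67.9)^3
V = 1311287.53 nm^3

1311287.53


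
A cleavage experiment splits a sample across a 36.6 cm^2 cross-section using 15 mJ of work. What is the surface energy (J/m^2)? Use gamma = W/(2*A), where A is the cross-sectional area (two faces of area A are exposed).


Convert: A = 36.6 cm^2 = 0.00366 m^2, W = 15 mJ = 0.015 J
Cleaving exposes two faces of area A, so total new surface = 2*A and gamma = W / (2*A)
gamma = 0.015 / (2 * 0.00366)
gamma = 2.049 J/m^2

2.049


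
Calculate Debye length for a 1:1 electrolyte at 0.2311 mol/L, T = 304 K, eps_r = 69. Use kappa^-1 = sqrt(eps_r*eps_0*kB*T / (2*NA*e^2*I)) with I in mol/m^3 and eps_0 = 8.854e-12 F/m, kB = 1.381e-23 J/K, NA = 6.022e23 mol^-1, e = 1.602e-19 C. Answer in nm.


Ionic strength I = 0.2311 * 1^2 * 1000 = 231.1 mol/m^3
kappa^-1 = sqrt(69 * 8.854e-12 * 1.381e-23 * 304 / (2 * 6.022e23 * (1.602e-19)^2 * 231.1))
kappa^-1 = 0.599 nm

0.599


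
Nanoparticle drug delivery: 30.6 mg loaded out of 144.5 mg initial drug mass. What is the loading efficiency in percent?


Drug loading efficiency = (drug loaded / drug initial) * 100
DLE = 30.6 / 144.5 * 100
DLE = 0.2118 * 100
DLE = 21.18%

21.18


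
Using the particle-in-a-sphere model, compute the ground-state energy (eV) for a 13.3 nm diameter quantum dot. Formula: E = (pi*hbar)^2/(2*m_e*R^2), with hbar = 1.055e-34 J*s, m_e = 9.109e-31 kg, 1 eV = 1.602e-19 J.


Radius R = 13.3/2 = 6.65 nm = 6.65e-09 m
E = (pi * 1.055e-34)^2 / (2 * 9.109e-31 * (6.65e-09)^2)
E(J) = 1.36352e-21
E = E(J) / 1.602e-19 = 0.0085 eV

0.0085


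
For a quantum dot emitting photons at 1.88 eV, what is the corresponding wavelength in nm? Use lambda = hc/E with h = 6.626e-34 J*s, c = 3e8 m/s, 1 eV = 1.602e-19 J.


Convert energy: E = 1.88 eV = 1.88 * 1.602e-19 = 3.01176e-19 J
lambda = h*c / E = 6.626e-34 * 3e8 / 3.01176e-19
lambda = 6.60013e-07 m = 660.0 nm

660.0


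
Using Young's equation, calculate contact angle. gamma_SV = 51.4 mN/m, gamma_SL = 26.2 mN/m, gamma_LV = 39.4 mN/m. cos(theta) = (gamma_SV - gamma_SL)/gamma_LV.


cos(theta) = (gamma_SV - gamma_SL) / gamma_LV
cos(theta) = (51.4 - 26.2) / 39.4
cos(theta) = 0.639594
theta = arccos(0.639594) = 50.24 degrees

50.24


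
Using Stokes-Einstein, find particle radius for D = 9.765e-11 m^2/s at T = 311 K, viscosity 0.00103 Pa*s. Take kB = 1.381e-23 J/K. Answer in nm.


Stokes-Einstein: R = kB*T / (6*pi*eta*D)
R = 1.381e-23 * 311 / (6 * pi * 0.00103 * 9.765e-11)
R = 2.26539e-09 m = 2.27 nm

2.27


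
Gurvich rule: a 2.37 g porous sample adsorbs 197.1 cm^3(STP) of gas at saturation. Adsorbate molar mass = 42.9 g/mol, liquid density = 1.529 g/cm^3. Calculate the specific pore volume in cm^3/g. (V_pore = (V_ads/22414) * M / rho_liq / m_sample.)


Moles adsorbed n = V_ads / 22414 = 197.1 / 22414 = 8.793611e-03 mol
Liquid volume V_liq = n * M / rho_liq = 8.793611e-03 * 42.9 / 1.529 = 0.24673 cm^3
Specific pore volume V_pore = V_liq / m_sample = 0.24673 / 2.37
V_pore = 0.1041 cm^3/g

0.1041


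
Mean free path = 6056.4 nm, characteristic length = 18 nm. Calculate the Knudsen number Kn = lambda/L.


Knudsen number Kn = lambda / L
Kn = 6056.4 / 18
Kn = 336.4667

336.4667


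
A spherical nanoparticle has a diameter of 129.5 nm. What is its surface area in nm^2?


Radius r = 129.5/2 = 64.75 nm
Surface area SA = 4 * pi * r^2
SA = 4 * pi * (64.75)^2
SA = 52685.29 nm^2

52685.29


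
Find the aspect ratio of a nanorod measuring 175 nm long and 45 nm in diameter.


Aspect ratio AR = length / diameter
AR = 175 / 45
AR = 3.89

3.89


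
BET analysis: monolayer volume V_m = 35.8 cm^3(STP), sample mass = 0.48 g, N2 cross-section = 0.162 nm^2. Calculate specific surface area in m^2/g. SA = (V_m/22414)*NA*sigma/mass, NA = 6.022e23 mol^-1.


Number of moles in monolayer = V_m / 22414 = 35.8 / 22414 = 0.00159722
Number of molecules = moles * NA = 0.00159722 * 6.022e23
SA = molecules * sigma / mass
SA = (35.8 / 22414) * 6.022e23 * 0.162e-18 / 0.48
SA = 324.6 m^2/g

324.6


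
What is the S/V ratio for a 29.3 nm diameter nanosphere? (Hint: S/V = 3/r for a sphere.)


Radius r = 29.3/2 = 14.65 nm
S/V = 3 / r = 3 / 14.65
S/V = 0.2048 nm^-1

0.2048


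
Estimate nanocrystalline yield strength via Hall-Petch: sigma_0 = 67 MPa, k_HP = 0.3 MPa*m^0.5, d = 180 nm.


d = 180 nm = 1.8e-07 m
sqrt(d) = 0.0004242641
Hall-Petch contribution = k / sqrt(d) = 0.3 / 0.0004242641 = 707.1 MPa
sigma = sigma_0 + k/sqrt(d) = 67 + 707.1 = 774.1 MPa

774.1


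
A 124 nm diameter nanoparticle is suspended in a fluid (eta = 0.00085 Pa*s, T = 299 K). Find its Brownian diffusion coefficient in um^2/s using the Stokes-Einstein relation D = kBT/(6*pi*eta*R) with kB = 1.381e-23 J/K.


Radius R = 124/2 = 62 nm = 6.2e-08 m
D = kB*T / (6*pi*eta*R)
D = 1.381e-23 * 299 / (6 * pi * 0.00085 * 6.2e-08)
D = 4.15674e-12 m^2/s = 4.157 um^2/s

4.157


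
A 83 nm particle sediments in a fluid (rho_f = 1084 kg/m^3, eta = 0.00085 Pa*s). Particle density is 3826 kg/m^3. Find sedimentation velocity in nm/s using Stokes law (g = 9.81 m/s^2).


Radius R = 83/2 nm = 4.15e-08 m
Density difference = 3826 - 1084 = 2742 kg/m^3
v = 2 * R^2 * (rho_p - rho_f) * g / (9 * eta)
v = 2 * (4.15e-08)^2 * 2742 * 9.81 / (9 * 0.00085)
v = 1.21116e-08 m/s = 12.1116 nm/s

12.1116


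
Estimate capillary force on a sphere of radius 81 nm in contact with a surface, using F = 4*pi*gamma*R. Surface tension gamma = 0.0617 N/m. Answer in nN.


Convert radius: R = 81 nm = 8.1e-08 m
F = 4 * pi * gamma * R
F = 4 * pi * 0.0617 * 8.1e-08
F = 6.2803e-08 N = 62.803 nN

62.803


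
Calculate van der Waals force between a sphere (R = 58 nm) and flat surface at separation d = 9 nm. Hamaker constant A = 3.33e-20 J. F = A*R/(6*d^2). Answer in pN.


Convert to SI: R = 58 nm = 5.8e-08 m, d = 9 nm = 9e-09 m
F = A * R / (6 * d^2)
F = 3.33e-20 * 5.8e-08 / (6 * (9e-09)^2)
F = 3.97407e-12 N = 3.974 pN

3.974


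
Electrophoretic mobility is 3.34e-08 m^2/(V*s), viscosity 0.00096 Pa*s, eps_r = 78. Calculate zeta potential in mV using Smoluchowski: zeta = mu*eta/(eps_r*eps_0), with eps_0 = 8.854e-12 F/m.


Smoluchowski equation: zeta = mu * eta / (eps_r * eps_0)
zeta = 3.34e-08 * 0.00096 / (78 * 8.854e-12)
zeta = 0.046428 V = 46.43 mV

46.43


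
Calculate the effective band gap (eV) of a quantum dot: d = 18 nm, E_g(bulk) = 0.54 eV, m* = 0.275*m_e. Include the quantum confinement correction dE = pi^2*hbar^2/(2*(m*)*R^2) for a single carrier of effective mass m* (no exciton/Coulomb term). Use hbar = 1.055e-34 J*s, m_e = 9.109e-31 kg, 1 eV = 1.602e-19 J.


Radius R = 18/2 nm = 9e-09 m
Confinement energy dE = pi^2 * hbar^2 / (2 * m_eff * m_e * R^2)
dE = pi^2 * (1.055e-34)^2 / (2 * 0.275 * 9.109e-31 * (9e-09)^2) J, divided by 1.602e-19 J/eV
dE = 0.0169 eV
Total band gap = E_g(bulk) + dE = 0.54 + 0.0169 = 0.5569 eV

0.5569


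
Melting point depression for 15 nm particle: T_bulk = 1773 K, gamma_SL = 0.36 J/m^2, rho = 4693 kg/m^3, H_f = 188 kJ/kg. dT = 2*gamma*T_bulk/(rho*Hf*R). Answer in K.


Radius R = 15/2 = 7.5 nm = 7.5e-09 m
Convert H_f = 188 kJ/kg = 188000 J/kg
dT = 2 * gamma_SL * T_bulk / (rho * H_f * R)
dT = 2 * 0.36 * 1773 / (4693 * 188000 * 7.5e-09)
dT = 192.9 K

192.9


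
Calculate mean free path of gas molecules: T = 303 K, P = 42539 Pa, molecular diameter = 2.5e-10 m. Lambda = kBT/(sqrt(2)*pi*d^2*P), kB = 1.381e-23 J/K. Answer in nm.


Mean free path: lambda = kB*T / (sqrt(2) * pi * d^2 * P)
lambda = 1.381e-23 * 303 / (sqrt(2) * pi * (2.5e-10)^2 * 42539)
lambda = 3.54245e-07 m
lambda = 354.25 nm

354.25


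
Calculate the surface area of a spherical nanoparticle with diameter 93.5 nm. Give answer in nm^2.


Radius r = 93.5/2 = 46.75 nm
Surface area SA = 4 * pi * r^2
SA = 4 * pi * (46.75)^2
SA = 27464.59 nm^2

27464.59


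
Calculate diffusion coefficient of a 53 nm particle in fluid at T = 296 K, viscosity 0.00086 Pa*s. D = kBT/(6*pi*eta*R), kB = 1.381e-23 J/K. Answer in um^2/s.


Radius R = 53/2 = 26.5 nm = 2.65e-08 m
D = kB*T / (6*pi*eta*R)
D = 1.381e-23 * 296 / (6 * pi * 0.00086 * 2.65e-08)
D = 9.51568e-12 m^2/s = 9.516 um^2/s

9.516


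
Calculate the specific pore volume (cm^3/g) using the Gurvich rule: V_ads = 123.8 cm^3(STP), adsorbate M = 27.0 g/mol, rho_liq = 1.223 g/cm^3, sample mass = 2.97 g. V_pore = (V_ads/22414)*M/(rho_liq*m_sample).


Moles adsorbed n = V_ads / 22414 = 123.8 / 22414 = 5.523334e-03 mol
Liquid volume V_liq = n * M / rho_liq = 5.523334e-03 * 27.0 / 1.223 = 0.12194 cm^3
Specific pore volume V_pore = V_liq / m_sample = 0.12194 / 2.97
V_pore = 0.0411 cm^3/g

0.0411


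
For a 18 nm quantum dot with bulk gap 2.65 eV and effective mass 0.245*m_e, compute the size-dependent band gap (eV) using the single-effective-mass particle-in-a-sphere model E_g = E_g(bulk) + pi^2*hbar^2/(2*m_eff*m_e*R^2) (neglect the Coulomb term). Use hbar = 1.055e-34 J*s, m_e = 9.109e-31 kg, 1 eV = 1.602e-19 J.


Radius R = 18/2 nm = 9e-09 m
Confinement energy dE = pi^2 * hbar^2 / (2 * m_eff * m_e * R^2)
dE = pi^2 * (1.055e-34)^2 / (2 * 0.245 * 9.109e-31 * (9e-09)^2) J, divided by 1.602e-19 J/eV
dE = 0.019 eV
Total band gap = E_g(bulk) + dE = 2.65 + 0.019 = 2.669 eV

2.669


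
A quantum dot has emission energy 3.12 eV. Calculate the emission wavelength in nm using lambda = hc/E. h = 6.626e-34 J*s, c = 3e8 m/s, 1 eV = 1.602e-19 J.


Convert energy: E = 3.12 eV = 3.12 * 1.602e-19 = 4.99824e-19 J
lambda = h*c / E = 6.626e-34 * 3e8 / 4.99824e-19
lambda = 3.977e-07 m = 397.7 nm

397.7


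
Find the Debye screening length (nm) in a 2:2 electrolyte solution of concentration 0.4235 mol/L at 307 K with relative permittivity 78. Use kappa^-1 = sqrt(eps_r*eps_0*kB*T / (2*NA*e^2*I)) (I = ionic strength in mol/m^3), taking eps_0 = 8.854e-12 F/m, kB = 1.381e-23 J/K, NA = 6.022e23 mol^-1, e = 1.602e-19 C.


Ionic strength I = 0.4235 * 2^2 * 1000 = 1694 mol/m^3
kappa^-1 = sqrt(78 * 8.854e-12 * 1.381e-23 * 307 / (2 * 6.022e23 * (1.602e-19)^2 * 1694))
kappa^-1 = 0.236 nm

0.236


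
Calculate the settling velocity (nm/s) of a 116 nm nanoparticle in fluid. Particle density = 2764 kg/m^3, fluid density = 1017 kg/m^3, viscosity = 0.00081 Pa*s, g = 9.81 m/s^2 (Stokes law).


Radius R = 116/2 nm = 5.8e-08 m
Density difference = 2764 - 1017 = 1747 kg/m^3
v = 2 * R^2 * (rho_p - rho_f) * g / (9 * eta)
v = 2 * (5.8e-08)^2 * 1747 * 9.81 / (9 * 0.00081)
v = 1.58169e-08 m/s = 15.8169 nm/s

15.8169


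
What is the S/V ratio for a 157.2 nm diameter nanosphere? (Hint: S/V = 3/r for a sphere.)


Radius r = 157.2/2 = 78.6 nm
S/V = 3 / r = 3 / 78.6
S/V = 0.0382 nm^-1

0.0382


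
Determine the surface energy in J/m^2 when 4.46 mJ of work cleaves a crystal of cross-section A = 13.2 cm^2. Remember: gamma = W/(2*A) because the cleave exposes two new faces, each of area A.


Convert: A = 13.2 cm^2 = 0.00132 m^2, W = 4.46 mJ = 0.00446 J
Cleaving exposes two faces of area A, so total new surface = 2*A and gamma = W / (2*A)
gamma = 0.00446 / (2 * 0.00132)
gamma = 1.689 J/m^2

1.689


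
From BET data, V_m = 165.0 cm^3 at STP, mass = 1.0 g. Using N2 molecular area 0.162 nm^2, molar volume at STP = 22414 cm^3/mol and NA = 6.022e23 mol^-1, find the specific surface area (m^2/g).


Number of moles in monolayer = V_m / 22414 = 165.0 / 22414 = 0.00736147
Number of molecules = moles * NA = 0.00736147 * 6.022e23
SA = molecules * sigma / mass
SA = (165.0 / 22414) * 6.022e23 * 0.162e-18 / 1.0
SA = 718.2 m^2/g

718.2


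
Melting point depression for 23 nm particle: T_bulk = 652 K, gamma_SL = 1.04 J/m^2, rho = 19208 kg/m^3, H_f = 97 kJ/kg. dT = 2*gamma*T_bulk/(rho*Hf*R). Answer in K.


Radius R = 23/2 = 11.5 nm = 1.15e-08 m
Convert H_f = 97 kJ/kg = 97000 J/kg
dT = 2 * gamma_SL * T_bulk / (rho * H_f * R)
dT = 2 * 1.04 * 652 / (19208 * 97000 * 1.15e-08)
dT = 63.3 K

63.3


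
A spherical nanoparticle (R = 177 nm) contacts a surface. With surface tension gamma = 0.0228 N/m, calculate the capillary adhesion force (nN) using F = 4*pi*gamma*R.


Convert radius: R = 177 nm = 1.77e-07 m
F = 4 * pi * gamma * R
F = 4 * pi * 0.0228 * 1.77e-07
F = 5.07128e-08 N = 50.7128 nN

50.7128


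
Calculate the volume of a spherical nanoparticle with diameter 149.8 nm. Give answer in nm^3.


Radius r = 149.8/2 = 74.9 nm
Volume V = (4/3) * pi * r^3
V = (4/3) * pi * (74.9)^3
V = 1760086.7 nm^3

1760086.7


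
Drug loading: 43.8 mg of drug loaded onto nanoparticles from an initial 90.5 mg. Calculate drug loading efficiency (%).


Drug loading efficiency = (drug loaded / drug initial) * 100
DLE = 43.8 / 90.5 * 100
DLE = 0.484 * 100
DLE = 48.4%

48.4


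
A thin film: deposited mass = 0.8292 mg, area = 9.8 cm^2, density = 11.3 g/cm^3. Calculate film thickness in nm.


Convert: m = 0.8292 mg = 8.2920e-07 kg, A = 9.8 cm^2 = 9.8000e-04 m^2, rho = 11.3 g/cm^3 = 11300 kg/m^3
t = m / (A * rho)
t = 8.2920e-07 / (9.8000e-04 * 11300)
t = 7.4878e-08 m = 74.9 nm

74.9


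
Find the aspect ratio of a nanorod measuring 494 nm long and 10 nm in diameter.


Aspect ratio AR = length / diameter
AR = 494 / 10
AR = 49.4

49.4


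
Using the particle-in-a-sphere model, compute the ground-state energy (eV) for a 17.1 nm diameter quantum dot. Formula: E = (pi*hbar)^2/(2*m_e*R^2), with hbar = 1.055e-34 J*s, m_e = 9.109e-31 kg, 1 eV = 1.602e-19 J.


Radius R = 17.1/2 = 8.55 nm = 8.55e-09 m
E = (pi * 1.055e-34)^2 / (2 * 9.109e-31 * (8.55e-09)^2)
E(J) = 8.24844e-22
E = E(J) / 1.602e-19 = 0.0051 eV

0.0051


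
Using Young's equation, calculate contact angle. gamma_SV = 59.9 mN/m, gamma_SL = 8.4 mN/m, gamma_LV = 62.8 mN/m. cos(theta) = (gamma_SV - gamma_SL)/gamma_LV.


cos(theta) = (gamma_SV - gamma_SL) / gamma_LV
cos(theta) = (59.9 - 8.4) / 62.8
cos(theta) = 0.820064
theta = arccos(0.820064) = 34.91 degrees

34.91


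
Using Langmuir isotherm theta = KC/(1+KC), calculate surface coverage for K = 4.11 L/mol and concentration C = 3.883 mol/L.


Langmuir isotherm: theta = K*C / (1 + K*C)
K*C = 4.11 * 3.883 = 15.95913
theta = 15.95913 / (1 + 15.95913) = 15.95913 / 16.95913
theta = 0.941

0.941


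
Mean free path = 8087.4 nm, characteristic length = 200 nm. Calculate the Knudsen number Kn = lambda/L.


Knudsen number Kn = lambda / L
Kn = 8087.4 / 200
Kn = 40.437

40.437


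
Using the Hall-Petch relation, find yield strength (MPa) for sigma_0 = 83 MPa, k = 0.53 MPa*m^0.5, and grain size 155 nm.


d = 155 nm = 1.55e-07 m
sqrt(d) = 0.0003937004
Hall-Petch contribution = k / sqrt(d) = 0.53 / 0.0003937004 = 1346.2 MPa
sigma = sigma_0 + k/sqrt(d) = 83 + 1346.2 = 1429.2 MPa

1429.2


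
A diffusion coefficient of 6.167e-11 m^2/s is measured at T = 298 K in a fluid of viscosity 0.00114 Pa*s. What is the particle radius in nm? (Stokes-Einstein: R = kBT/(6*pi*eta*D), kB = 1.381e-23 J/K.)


Stokes-Einstein: R = kB*T / (6*pi*eta*D)
R = 1.381e-23 * 298 / (6 * pi * 0.00114 * 6.167e-11)
R = 3.10549e-09 m = 3.11 nm

3.11


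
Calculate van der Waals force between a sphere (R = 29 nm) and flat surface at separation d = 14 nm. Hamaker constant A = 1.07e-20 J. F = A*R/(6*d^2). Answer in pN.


Convert to SI: R = 29 nm = 2.9e-08 m, d = 14 nm = 1.4e-08 m
F = A * R / (6 * d^2)
F = 1.07e-20 * 2.9e-08 / (6 * (1.4e-08)^2)
F = 2.63861e-13 N = 0.264 pN

0.264


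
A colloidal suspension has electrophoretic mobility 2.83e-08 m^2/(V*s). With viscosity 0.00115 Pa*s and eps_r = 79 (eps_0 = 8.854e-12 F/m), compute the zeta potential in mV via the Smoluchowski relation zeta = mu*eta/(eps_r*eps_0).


Smoluchowski equation: zeta = mu * eta / (eps_r * eps_0)
zeta = 2.83e-08 * 0.00115 / (79 * 8.854e-12)
zeta = 0.046528 V = 46.53 mV

46.53


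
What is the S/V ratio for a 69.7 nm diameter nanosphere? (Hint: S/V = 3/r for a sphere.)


Radius r = 69.7/2 = 34.85 nm
S/V = 3 / r = 3 / 34.85
S/V = 0.0861 nm^-1

0.0861


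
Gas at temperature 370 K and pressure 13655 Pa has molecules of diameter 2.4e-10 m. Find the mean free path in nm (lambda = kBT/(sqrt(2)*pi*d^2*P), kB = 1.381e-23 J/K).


Mean free path: lambda = kB*T / (sqrt(2) * pi * d^2 * P)
lambda = 1.381e-23 * 370 / (sqrt(2) * pi * (2.4e-10)^2 * 13655)
lambda = 1.46223e-06 m
lambda = 1462.23 nm

1462.23


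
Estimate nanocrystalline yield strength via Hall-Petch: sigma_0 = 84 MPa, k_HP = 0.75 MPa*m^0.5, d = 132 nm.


d = 132 nm = 1.32e-07 m
sqrt(d) = 0.000363318
Hall-Petch contribution = k / sqrt(d) = 0.75 / 0.000363318 = 2064.3 MPa
sigma = sigma_0 + k/sqrt(d) = 84 + 2064.3 = 2148.3 MPa

2148.3


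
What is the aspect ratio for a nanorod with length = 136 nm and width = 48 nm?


Aspect ratio AR = length / diameter
AR = 136 / 48
AR = 2.83

2.83


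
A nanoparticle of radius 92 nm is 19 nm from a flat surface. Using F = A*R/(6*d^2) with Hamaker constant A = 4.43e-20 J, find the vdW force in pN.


Convert to SI: R = 92 nm = 9.2e-08 m, d = 19 nm = 1.9e-08 m
F = A * R / (6 * d^2)
F = 4.43e-20 * 9.2e-08 / (6 * (1.9e-08)^2)
F = 1.88163e-12 N = 1.882 pN

1.882


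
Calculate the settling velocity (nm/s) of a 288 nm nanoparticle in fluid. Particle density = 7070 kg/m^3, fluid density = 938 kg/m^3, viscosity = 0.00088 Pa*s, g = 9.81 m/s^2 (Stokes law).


Radius R = 288/2 nm = 1.44e-07 m
Density difference = 7070 - 938 = 6132 kg/m^3
v = 2 * R^2 * (rho_p - rho_f) * g / (9 * eta)
v = 2 * (1.44e-07)^2 * 6132 * 9.81 / (9 * 0.00088)
v = 3.14993e-07 m/s = 314.993 nm/s

314.993


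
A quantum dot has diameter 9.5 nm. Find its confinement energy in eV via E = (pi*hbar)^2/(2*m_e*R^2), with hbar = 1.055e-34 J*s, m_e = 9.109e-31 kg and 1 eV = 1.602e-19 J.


Radius R = 9.5/2 = 4.75 nm = 4.75e-09 m
E = (pi * 1.055e-34)^2 / (2 * 9.109e-31 * (4.75e-09)^2)
E(J) = 2.67249e-21
E = E(J) / 1.602e-19 = 0.0167 eV

0.0167


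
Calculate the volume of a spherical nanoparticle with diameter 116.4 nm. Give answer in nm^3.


Radius r = 116.4/2 = 58.2 nm
Volume V = (4/3) * pi * r^3
V = (4/3) * pi * (58.2)^3
V = 825767.08 nm^3

825767.08


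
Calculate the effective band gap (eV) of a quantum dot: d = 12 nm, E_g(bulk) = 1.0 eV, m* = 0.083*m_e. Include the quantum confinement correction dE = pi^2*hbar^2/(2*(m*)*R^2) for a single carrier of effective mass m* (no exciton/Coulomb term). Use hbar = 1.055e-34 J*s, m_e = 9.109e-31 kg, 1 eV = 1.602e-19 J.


Radius R = 12/2 nm = 6e-09 m
Confinement energy dE = pi^2 * hbar^2 / (2 * m_eff * m_e * R^2)
dE = pi^2 * (1.055e-34)^2 / (2 * 0.083 * 9.109e-31 * (6e-09)^2) J, divided by 1.602e-19 J/eV
dE = 0.126 eV
Total band gap = E_g(bulk) + dE = 1.0 + 0.126 = 1.126 eV

1.126


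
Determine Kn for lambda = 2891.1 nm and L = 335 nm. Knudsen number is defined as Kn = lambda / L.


Knudsen number Kn = lambda / L
Kn = 2891.1 / 335
Kn = 8.6301

8.6301


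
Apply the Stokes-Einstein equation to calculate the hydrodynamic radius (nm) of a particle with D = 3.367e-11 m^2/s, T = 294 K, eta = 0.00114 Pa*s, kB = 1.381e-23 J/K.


Stokes-Einstein: R = kB*T / (6*pi*eta*D)
R = 1.381e-23 * 294 / (6 * pi * 0.00114 * 3.367e-11)
R = 5.61167e-09 m = 5.61 nm

5.61


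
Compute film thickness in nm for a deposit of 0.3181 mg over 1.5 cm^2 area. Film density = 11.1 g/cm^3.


Convert: m = 0.3181 mg = 3.1810e-07 kg, A = 1.5 cm^2 = 1.5000e-04 m^2, rho = 11.1 g/cm^3 = 11100 kg/m^3
t = m / (A * rho)
t = 3.1810e-07 / (1.5000e-04 * 11100)
t = 1.9105e-07 m = 191.1 nm

191.1


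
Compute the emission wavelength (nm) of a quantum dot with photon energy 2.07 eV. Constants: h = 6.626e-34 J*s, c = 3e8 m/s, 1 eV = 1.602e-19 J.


Convert energy: E = 2.07 eV = 2.07 * 1.602e-19 = 3.31614e-19 J
lambda = h*c / E = 6.626e-34 * 3e8 / 3.31614e-19
lambda = 5.99432e-07 m = 599.4 nm

599.4


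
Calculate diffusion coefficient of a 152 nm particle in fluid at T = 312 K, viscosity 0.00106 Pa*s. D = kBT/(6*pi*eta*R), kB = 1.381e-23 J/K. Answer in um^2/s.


Radius R = 152/2 = 76 nm = 7.6e-08 m
D = kB*T / (6*pi*eta*R)
D = 1.381e-23 * 312 / (6 * pi * 0.00106 * 7.6e-08)
D = 2.83745e-12 m^2/s = 2.837 um^2/s

2.837


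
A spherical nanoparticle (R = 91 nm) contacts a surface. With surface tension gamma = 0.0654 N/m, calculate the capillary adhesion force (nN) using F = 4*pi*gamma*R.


Convert radius: R = 91 nm = 9.1e-08 m
F = 4 * pi * gamma * R
F = 4 * pi * 0.0654 * 9.1e-08
F = 7.47875e-08 N = 74.7875 nN

74.7875


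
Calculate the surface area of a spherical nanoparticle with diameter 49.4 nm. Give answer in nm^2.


Radius r = 49.4/2 = 24.7 nm
Surface area SA = 4 * pi * r^2
SA = 4 * pi * (24.7)^2
SA = 7666.62 nm^2

7666.62


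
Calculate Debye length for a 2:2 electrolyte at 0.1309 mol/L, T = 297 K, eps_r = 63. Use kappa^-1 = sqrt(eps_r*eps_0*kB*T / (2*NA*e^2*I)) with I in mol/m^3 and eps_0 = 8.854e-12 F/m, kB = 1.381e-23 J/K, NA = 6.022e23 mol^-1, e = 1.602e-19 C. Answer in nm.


Ionic strength I = 0.1309 * 2^2 * 1000 = 523.6 mol/m^3
kappa^-1 = sqrt(63 * 8.854e-12 * 1.381e-23 * 297 / (2 * 6.022e23 * (1.602e-19)^2 * 523.6))
kappa^-1 = 0.376 nm

0.376


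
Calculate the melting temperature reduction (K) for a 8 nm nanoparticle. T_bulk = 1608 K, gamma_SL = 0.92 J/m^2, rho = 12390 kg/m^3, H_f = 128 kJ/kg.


Radius R = 8/2 = 4 nm = 4e-09 m
Convert H_f = 128 kJ/kg = 128000 J/kg
dT = 2 * gamma_SL * T_bulk / (rho * H_f * R)
dT = 2 * 0.92 * 1608 / (12390 * 128000 * 4e-09)
dT = 466.4 K

466.4


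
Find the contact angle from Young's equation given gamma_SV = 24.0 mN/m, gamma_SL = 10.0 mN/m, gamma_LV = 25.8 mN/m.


cos(theta) = (gamma_SV - gamma_SL) / gamma_LV
cos(theta) = (24.0 - 10.0) / 25.8
cos(theta) = 0.542636
theta = arccos(0.542636) = 57.14 degrees

57.14


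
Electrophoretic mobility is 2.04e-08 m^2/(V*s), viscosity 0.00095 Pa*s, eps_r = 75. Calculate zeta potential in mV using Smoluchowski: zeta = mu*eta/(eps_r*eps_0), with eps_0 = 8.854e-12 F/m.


Smoluchowski equation: zeta = mu * eta / (eps_r * eps_0)
zeta = 2.04e-08 * 0.00095 / (75 * 8.854e-12)
zeta = 0.029185 V = 29.18 mV

29.18


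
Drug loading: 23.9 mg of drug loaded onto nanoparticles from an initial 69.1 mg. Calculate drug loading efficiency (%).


Drug loading efficiency = (drug loaded / drug initial) * 100
DLE = 23.9 / 69.1 * 100
DLE = 0.3459 * 100
DLE = 34.59%

34.59


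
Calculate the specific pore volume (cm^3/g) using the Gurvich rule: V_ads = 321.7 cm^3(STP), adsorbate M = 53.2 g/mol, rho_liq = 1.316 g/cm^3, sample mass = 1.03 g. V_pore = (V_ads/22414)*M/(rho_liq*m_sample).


Moles adsorbed n = V_ads / 22414 = 321.7 / 22414 = 1.435264e-02 mol
Liquid volume V_liq = n * M / rho_liq = 1.435264e-02 * 53.2 / 1.316 = 0.58021 cm^3
Specific pore volume V_pore = V_liq / m_sample = 0.58021 / 1.03
V_pore = 0.5633 cm^3/g

0.5633


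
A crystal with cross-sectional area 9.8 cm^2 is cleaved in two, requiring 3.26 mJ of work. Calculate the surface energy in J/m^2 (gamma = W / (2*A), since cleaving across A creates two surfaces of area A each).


Convert: A = 9.8 cm^2 = 0.00098 m^2, W = 3.26 mJ = 0.00326 J
Cleaving exposes two faces of area A, so total new surface = 2*A and gamma = W / (2*A)
gamma = 0.00326 / (2 * 0.00098)
gamma = 1.663 J/m^2

1.663


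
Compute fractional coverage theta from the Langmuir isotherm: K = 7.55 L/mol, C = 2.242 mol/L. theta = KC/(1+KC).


Langmuir isotherm: theta = K*C / (1 + K*C)
K*C = 7.55 * 2.242 = 16.9271
theta = 16.9271 / (1 + 16.9271) = 16.9271 / 17.9271
theta = 0.9442

0.9442


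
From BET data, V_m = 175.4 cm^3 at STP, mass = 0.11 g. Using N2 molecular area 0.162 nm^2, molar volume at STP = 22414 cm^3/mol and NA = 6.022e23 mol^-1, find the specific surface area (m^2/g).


Number of moles in monolayer = V_m / 22414 = 175.4 / 22414 = 0.00782547
Number of molecules = moles * NA = 0.00782547 * 6.022e23
SA = molecules * sigma / mass
SA = (175.4 / 22414) * 6.022e23 * 0.162e-18 / 0.11
SA = 6940.2 m^2/g

6940.2


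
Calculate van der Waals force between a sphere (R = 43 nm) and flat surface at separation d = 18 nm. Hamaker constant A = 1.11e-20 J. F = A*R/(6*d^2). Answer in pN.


Convert to SI: R = 43 nm = 4.3e-08 m, d = 18 nm = 1.8e-08 m
F = A * R / (6 * d^2)
F = 1.11e-20 * 4.3e-08 / (6 * (1.8e-08)^2)
F = 2.45525e-13 N = 0.246 pN

0.246


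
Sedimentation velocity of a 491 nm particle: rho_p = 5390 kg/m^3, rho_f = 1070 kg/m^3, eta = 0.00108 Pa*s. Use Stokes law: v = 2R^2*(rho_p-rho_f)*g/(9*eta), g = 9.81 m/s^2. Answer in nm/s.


Radius R = 491/2 nm = 2.455e-07 m
Density difference = 5390 - 1070 = 4320 kg/m^3
v = 2 * R^2 * (rho_p - rho_f) * g / (9 * eta)
v = 2 * (2.455e-07)^2 * 4320 * 9.81 / (9 * 0.00108)
v = 5.25557e-07 m/s = 525.5566 nm/s

525.5566


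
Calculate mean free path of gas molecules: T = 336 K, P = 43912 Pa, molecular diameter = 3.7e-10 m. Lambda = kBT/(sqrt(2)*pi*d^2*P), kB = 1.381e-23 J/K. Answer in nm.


Mean free path: lambda = kB*T / (sqrt(2) * pi * d^2 * P)
lambda = 1.381e-23 * 336 / (sqrt(2) * pi * (3.7e-10)^2 * 43912)
lambda = 1.73733e-07 m
lambda = 173.73 nm

173.73


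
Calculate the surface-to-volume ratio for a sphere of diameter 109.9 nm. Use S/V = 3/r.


Radius r = 109.9/2 = 54.95 nm
S/V = 3 / r = 3 / 54.95
S/V = 0.0546 nm^-1

0.0546


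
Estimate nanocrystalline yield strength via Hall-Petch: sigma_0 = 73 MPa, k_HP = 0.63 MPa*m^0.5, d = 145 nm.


d = 145 nm = 1.45e-07 m
sqrt(d) = 0.0003807887
Hall-Petch contribution = k / sqrt(d) = 0.63 / 0.0003807887 = 1654.5 MPa
sigma = sigma_0 + k/sqrt(d) = 73 + 1654.5 = 1727.5 MPa

1727.5


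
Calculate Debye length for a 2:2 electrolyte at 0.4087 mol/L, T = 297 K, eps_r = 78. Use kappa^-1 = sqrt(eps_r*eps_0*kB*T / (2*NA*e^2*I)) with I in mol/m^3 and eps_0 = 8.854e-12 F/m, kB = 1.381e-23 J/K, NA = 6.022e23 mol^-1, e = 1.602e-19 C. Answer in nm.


Ionic strength I = 0.4087 * 2^2 * 1000 = 1634.8 mol/m^3
kappa^-1 = sqrt(78 * 8.854e-12 * 1.381e-23 * 297 / (2 * 6.022e23 * (1.602e-19)^2 * 1634.8))
kappa^-1 = 0.237 nm

0.237


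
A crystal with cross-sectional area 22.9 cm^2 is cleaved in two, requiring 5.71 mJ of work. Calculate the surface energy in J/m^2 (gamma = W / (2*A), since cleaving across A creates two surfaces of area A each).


Convert: A = 22.9 cm^2 = 0.00229 m^2, W = 5.71 mJ = 0.00571 J
Cleaving exposes two faces of area A, so total new surface = 2*A and gamma = W / (2*A)
gamma = 0.00571 / (2 * 0.00229)
gamma = 1.247 J/m^2

1.247


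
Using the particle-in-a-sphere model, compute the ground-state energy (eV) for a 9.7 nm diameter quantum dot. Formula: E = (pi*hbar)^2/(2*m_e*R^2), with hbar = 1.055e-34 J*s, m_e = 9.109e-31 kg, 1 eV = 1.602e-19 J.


Radius R = 9.7/2 = 4.85 nm = 4.85e-09 m
E = (pi * 1.055e-34)^2 / (2 * 9.109e-31 * (4.85e-09)^2)
E(J) = 2.56342e-21
E = E(J) / 1.602e-19 = 0.016 eV

0.016


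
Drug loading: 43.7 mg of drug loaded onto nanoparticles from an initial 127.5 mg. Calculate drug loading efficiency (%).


Drug loading efficiency = (drug loaded / drug initial) * 100
DLE = 43.7 / 127.5 * 100
DLE = 0.3427 * 100
DLE = 34.27%

34.27


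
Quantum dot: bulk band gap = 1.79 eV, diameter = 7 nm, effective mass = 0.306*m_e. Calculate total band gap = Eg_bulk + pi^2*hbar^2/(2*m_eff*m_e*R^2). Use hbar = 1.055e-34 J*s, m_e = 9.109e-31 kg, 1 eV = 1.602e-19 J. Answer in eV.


Radius R = 7/2 nm = 3.5e-09 m
Confinement energy dE = pi^2 * hbar^2 / (2 * m_eff * m_e * R^2)
dE = pi^2 * (1.055e-34)^2 / (2 * 0.306 * 9.109e-31 * (3.5e-09)^2) J, divided by 1.602e-19 J/eV
dE = 0.1004 eV
Total band gap = E_g(bulk) + dE = 1.79 + 0.1004 = 1.8904 eV

1.8904


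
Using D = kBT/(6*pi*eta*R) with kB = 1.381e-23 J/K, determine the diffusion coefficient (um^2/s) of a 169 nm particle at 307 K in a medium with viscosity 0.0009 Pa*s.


Radius R = 169/2 = 84.5 nm = 8.45e-08 m
D = kB*T / (6*pi*eta*R)
D = 1.381e-23 * 307 / (6 * pi * 0.0009 * 8.45e-08)
D = 2.95755e-12 m^2/s = 2.958 um^2/s

2.958


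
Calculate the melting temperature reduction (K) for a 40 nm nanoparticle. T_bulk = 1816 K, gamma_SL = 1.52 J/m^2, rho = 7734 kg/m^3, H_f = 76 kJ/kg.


Radius R = 40/2 = 20 nm = 2e-08 m
Convert H_f = 76 kJ/kg = 76000 J/kg
dT = 2 * gamma_SL * T_bulk / (rho * H_f * R)
dT = 2 * 1.52 * 1816 / (7734 * 76000 * 2e-08)
dT = 469.6 K

469.6


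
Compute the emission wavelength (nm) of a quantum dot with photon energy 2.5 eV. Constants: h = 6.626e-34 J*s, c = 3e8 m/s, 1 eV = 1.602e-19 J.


Convert energy: E = 2.5 eV = 2.5 * 1.602e-19 = 4.005e-19 J
lambda = h*c / E = 6.626e-34 * 3e8 / 4.005e-19
lambda = 4.9633e-07 m = 496.3 nm

496.3


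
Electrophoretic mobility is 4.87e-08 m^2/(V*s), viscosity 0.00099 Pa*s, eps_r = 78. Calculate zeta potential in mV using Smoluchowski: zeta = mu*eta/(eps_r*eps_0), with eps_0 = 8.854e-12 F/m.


Smoluchowski equation: zeta = mu * eta / (eps_r * eps_0)
zeta = 4.87e-08 * 0.00099 / (78 * 8.854e-12)
zeta = 0.069812 V = 69.81 mV

69.81


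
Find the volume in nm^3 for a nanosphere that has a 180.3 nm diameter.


Radius r = 180.3/2 = 90.15 nm
Volume V = (4/3) * pi * r^3
V = (4/3) * pi * (90.15)^3
V = 3068921.66 nm^3

3068921.66


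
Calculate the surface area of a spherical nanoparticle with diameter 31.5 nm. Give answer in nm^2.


Radius r = 31.5/2 = 15.75 nm
Surface area SA = 4 * pi * r^2
SA = 4 * pi * (15.75)^2
SA = 3117.25 nm^2

3117.25


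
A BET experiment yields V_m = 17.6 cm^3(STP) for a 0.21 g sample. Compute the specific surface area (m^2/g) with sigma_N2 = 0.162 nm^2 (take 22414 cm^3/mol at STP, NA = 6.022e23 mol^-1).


Number of moles in monolayer = V_m / 22414 = 17.6 / 22414 = 0.00078522
Number of molecules = moles * NA = 0.00078522 * 6.022e23
SA = molecules * sigma / mass
SA = (17.6 / 22414) * 6.022e23 * 0.162e-18 / 0.21
SA = 364.8 m^2/g

364.8


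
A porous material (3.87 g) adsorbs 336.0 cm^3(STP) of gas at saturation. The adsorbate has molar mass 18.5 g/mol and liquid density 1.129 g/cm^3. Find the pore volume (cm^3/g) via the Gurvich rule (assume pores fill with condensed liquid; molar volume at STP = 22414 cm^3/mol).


Moles adsorbed n = V_ads / 22414 = 336.0 / 22414 = 1.499063e-02 mol
Liquid volume V_liq = n * M / rho_liq = 1.499063e-02 * 18.5 / 1.129 = 0.24564 cm^3
Specific pore volume V_pore = V_liq / m_sample = 0.24564 / 3.87
V_pore = 0.0635 cm^3/g

0.0635


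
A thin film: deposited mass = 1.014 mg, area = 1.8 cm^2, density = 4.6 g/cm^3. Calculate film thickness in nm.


Convert: m = 1.014 mg = 1.0140e-06 kg, A = 1.8 cm^2 = 1.8000e-04 m^2, rho = 4.6 g/cm^3 = 4600 kg/m^3
t = m / (A * rho)
t = 1.0140e-06 / (1.8000e-04 * 4600)
t = 1.2246e-06 m = 1224.6 nm

1224.6


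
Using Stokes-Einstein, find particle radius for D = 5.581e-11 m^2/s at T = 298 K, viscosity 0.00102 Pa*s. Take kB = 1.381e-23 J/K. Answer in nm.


Stokes-Einstein: R = kB*T / (6*pi*eta*D)
R = 1.381e-23 * 298 / (6 * pi * 0.00102 * 5.581e-11)
R = 3.83528e-09 m = 3.84 nm

3.84


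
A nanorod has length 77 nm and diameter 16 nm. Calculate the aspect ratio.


Aspect ratio AR = length / diameter
AR = 77 / 16
AR = 4.81

4.81


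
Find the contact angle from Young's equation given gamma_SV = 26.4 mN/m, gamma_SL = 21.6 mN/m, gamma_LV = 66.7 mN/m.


cos(theta) = (gamma_SV - gamma_SL) / gamma_LV
cos(theta) = (26.4 - 21.6) / 66.7
cos(theta) = 0.071964
theta = arccos(0.071964) = 85.87 degrees

85.87


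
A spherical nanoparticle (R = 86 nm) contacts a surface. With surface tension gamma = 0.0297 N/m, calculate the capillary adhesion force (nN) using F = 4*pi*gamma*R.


Convert radius: R = 86 nm = 8.6e-08 m
F = 4 * pi * gamma * R
F = 4 * pi * 0.0297 * 8.6e-08
F = 3.2097e-08 N = 32.097 nN

32.097


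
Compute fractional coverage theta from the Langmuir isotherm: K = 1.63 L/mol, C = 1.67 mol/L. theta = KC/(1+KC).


Langmuir isotherm: theta = K*C / (1 + K*C)
K*C = 1.63 * 1.67 = 2.7221
theta = 2.7221 / (1 + 2.7221) = 2.7221 / 3.7221
theta = 0.7313

0.7313


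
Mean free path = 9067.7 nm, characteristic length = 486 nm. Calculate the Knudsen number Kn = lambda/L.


Knudsen number Kn = lambda / L
Kn = 9067.7 / 486
Kn = 18.6578

18.6578


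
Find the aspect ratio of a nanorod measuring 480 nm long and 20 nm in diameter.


Aspect ratio AR = length / diameter
AR = 480 / 20
AR = 24.0

24.0


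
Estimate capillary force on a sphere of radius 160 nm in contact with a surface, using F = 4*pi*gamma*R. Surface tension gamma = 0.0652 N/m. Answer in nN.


Convert radius: R = 160 nm = 1.6e-07 m
F = 4 * pi * gamma * R
F = 4 * pi * 0.0652 * 1.6e-07
F = 1.31092e-07 N = 131.0924 nN

131.0924


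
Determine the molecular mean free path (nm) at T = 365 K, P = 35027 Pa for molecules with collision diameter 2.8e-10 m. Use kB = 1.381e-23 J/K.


Mean free path: lambda = kB*T / (sqrt(2) * pi * d^2 * P)
lambda = 1.381e-23 * 365 / (sqrt(2) * pi * (2.8e-10)^2 * 35027)
lambda = 4.13145e-07 m
lambda = 413.15 nm

413.15


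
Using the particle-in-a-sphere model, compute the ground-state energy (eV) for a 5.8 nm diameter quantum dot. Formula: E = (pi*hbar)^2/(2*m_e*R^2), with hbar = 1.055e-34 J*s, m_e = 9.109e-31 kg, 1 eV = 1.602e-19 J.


Radius R = 5.8/2 = 2.9 nm = 2.9e-09 m
E = (pi * 1.055e-34)^2 / (2 * 9.109e-31 * (2.9e-09)^2)
E(J) = 7.16982e-21
E = E(J) / 1.602e-19 = 0.0448 eV

0.0448


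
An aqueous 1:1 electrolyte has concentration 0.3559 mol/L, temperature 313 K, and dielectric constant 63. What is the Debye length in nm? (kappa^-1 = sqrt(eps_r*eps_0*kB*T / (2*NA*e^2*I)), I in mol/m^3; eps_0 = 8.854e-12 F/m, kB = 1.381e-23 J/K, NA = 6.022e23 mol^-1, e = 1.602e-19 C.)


Ionic strength I = 0.3559 * 1^2 * 1000 = 355.9 mol/m^3
kappa^-1 = sqrt(63 * 8.854e-12 * 1.381e-23 * 313 / (2 * 6.022e23 * (1.602e-19)^2 * 355.9))
kappa^-1 = 0.468 nm

0.468


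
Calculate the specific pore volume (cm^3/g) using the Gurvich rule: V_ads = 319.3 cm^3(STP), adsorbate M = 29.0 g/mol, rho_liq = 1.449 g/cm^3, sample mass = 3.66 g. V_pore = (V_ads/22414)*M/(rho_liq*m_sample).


Moles adsorbed n = V_ads / 22414 = 319.3 / 22414 = 1.424556e-02 mol
Liquid volume V_liq = n * M / rho_liq = 1.424556e-02 * 29.0 / 1.449 = 0.28511 cm^3
Specific pore volume V_pore = V_liq / m_sample = 0.28511 / 3.66
V_pore = 0.0779 cm^3/g

0.0779


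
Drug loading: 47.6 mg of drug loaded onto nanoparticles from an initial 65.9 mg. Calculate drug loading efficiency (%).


Drug loading efficiency = (drug loaded / drug initial) * 100
DLE = 47.6 / 65.9 * 100
DLE = 0.7223 * 100
DLE = 72.23%

72.23


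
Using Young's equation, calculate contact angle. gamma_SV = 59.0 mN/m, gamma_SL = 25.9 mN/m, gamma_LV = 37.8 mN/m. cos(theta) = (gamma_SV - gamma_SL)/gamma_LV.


cos(theta) = (gamma_SV - gamma_SL) / gamma_LV
cos(theta) = (59.0 - 25.9) / 37.8
cos(theta) = 0.875661
theta = arccos(0.875661) = 28.88 degrees

28.88


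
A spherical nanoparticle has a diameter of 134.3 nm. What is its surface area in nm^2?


Radius r = 134.3/2 = 67.15 nm
Surface area SA = 4 * pi * r^2
SA = 4 * pi * (67.15)^2
SA = 56663.3 nm^2

56663.3


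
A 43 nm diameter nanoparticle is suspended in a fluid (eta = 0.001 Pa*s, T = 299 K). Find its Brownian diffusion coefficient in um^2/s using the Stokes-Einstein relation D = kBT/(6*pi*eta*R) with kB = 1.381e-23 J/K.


Radius R = 43/2 = 21.5 nm = 2.15e-08 m
D = kB*T / (6*pi*eta*R)
D = 1.381e-23 * 299 / (6 * pi * 0.001 * 2.15e-08)
D = 1.01889e-11 m^2/s = 10.189 um^2/s

10.189


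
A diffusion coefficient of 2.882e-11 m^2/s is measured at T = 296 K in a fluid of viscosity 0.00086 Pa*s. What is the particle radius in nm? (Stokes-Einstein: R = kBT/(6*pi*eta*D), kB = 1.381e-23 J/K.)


Stokes-Einstein: R = kB*T / (6*pi*eta*D)
R = 1.381e-23 * 296 / (6 * pi * 0.00086 * 2.882e-11)
R = 8.74967e-09 m = 8.75 nm

8.75


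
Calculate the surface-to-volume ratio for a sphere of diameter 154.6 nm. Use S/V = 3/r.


Radius r = 154.6/2 = 77.3 nm
S/V = 3 / r = 3 / 77.3
S/V = 0.0388 nm^-1

0.0388


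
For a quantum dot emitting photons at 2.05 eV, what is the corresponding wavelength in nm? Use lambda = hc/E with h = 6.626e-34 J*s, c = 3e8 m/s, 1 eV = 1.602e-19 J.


Convert energy: E = 2.05 eV = 2.05 * 1.602e-19 = 3.2841e-19 J
lambda = h*c / E = 6.626e-34 * 3e8 / 3.2841e-19
lambda = 6.0528e-07 m = 605.3 nm

605.3


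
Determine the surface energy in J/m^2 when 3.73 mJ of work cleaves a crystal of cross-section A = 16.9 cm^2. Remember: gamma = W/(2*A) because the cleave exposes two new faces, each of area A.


Convert: A = 16.9 cm^2 = 0.00169 m^2, W = 3.73 mJ = 0.00373 J
Cleaving exposes two faces of area A, so total new surface = 2*A and gamma = W / (2*A)
gamma = 0.00373 / (2 * 0.00169)
gamma = 1.104 J/m^2

1.104


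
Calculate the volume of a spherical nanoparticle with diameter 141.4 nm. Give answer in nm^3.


Radius r = 141.4/2 = 70.7 nm
Volume V = (4/3) * pi * r^3
V = (4/3) * pi * (70.7)^3
V = 1480290.15 nm^3

1480290.15


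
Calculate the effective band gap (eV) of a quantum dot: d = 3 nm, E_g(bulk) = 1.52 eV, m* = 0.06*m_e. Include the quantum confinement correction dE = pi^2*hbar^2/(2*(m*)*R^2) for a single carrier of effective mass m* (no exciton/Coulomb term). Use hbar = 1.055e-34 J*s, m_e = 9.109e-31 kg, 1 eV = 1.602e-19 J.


Radius R = 3/2 nm = 1.5e-09 m
Confinement energy dE = pi^2 * hbar^2 / (2 * m_eff * m_e * R^2)
dE = pi^2 * (1.055e-34)^2 / (2 * 0.06 * 9.109e-31 * (1.5e-09)^2) J, divided by 1.602e-19 J/eV
dE = 2.7881 eV
Total band gap = E_g(bulk) + dE = 1.52 + 2.7881 = 4.3081 eV

4.3081


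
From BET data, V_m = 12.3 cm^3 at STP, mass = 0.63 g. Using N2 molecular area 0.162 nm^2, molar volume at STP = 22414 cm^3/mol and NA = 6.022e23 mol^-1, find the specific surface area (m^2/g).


Number of moles in monolayer = V_m / 22414 = 12.3 / 22414 = 0.00054876
Number of molecules = moles * NA = 0.00054876 * 6.022e23
SA = molecules * sigma / mass
SA = (12.3 / 22414) * 6.022e23 * 0.162e-18 / 0.63
SA = 85.0 m^2/g

85.0


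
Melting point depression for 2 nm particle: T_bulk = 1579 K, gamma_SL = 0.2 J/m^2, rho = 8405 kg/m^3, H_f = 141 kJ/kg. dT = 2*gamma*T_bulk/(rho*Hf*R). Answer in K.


Radius R = 2/2 = 1 nm = 1e-09 m
Convert H_f = 141 kJ/kg = 141000 J/kg
dT = 2 * gamma_SL * T_bulk / (rho * H_f * R)
dT = 2 * 0.2 * 1579 / (8405 * 141000 * 1e-09)
dT = 532.9 K

532.9


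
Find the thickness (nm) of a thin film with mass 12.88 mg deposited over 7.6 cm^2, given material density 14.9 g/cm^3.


Convert: m = 12.88 mg = 1.2880e-05 kg, A = 7.6 cm^2 = 7.6000e-04 m^2, rho = 14.9 g/cm^3 = 14900 kg/m^3
t = m / (A * rho)
t = 1.2880e-05 / (7.6000e-04 * 14900)
t = 1.1374e-06 m = 1137.4 nm

1137.4


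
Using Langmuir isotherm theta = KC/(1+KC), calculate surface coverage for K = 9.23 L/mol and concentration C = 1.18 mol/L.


Langmuir isotherm: theta = K*C / (1 + K*C)
K*C = 9.23 * 1.18 = 10.8914
theta = 10.8914 / (1 + 10.8914) = 10.8914 / 11.8914
theta = 0.9159

0.9159


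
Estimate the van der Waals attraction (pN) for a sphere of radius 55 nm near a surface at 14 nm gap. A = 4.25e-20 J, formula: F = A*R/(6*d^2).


Convert to SI: R = 55 nm = 5.5e-08 m, d = 14 nm = 1.4e-08 m
F = A * R / (6 * d^2)
F = 4.25e-20 * 5.5e-08 / (6 * (1.4e-08)^2)
F = 1.98767e-12 N = 1.988 pN

1.988
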